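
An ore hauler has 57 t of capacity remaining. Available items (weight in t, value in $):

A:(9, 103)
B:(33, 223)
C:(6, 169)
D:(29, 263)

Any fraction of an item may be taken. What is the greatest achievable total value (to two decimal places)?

Greedy by value/weight ratio, highest first.
Ratios (sorted): C 28.17, A 11.44, D 9.07, B 6.76
take C (6 @ 169); take A (9 @ 103); take D (29 @ 263); take 13/33 of B → 87.85. Capacity used 57/57.
Total value = 622.85

622.85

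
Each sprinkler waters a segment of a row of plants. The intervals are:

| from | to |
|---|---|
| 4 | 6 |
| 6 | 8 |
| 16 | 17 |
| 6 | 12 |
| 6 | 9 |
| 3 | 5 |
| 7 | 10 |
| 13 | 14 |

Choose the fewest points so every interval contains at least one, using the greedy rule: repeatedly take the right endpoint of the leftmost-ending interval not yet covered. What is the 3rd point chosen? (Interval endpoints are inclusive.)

14

Process intervals by earliest right end; each time one isn't hit yet, stab at its right endpoint.
By right end: [3,5]  [4,6]  [6,8]  [6,9]  [7,10]  [6,12]  [13,14]  [16,17]
[3,5] uncovered → point at 5; [6,8] uncovered → point at 8; [13,14] uncovered → point at 14; [16,17] uncovered → point at 17.
Points: 5, 8, 14, 17 (4 total).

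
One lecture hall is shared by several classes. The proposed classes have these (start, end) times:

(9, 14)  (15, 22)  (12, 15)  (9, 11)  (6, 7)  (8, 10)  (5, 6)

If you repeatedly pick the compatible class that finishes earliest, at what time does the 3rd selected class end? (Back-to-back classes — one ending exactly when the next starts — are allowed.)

10

Sort by end time and greedily take each interval whose start is ≥ the last chosen end.
By end time: (5,6), (6,7), (8,10), (9,11), (9,14), (12,15), (15,22).
Pick (5,6); next start ≥ 6 → (6,7); next start ≥ 7 → (8,10); next start ≥ 10 → (12,15); next start ≥ 15 → (15,22).
Selected: (5,6) (6,7) (8,10) (12,15) (15,22)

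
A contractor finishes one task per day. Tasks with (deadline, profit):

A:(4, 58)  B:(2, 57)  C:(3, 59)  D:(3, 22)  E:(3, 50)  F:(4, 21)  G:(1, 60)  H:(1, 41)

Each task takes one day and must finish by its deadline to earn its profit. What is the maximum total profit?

234

Profit order: G=60 C=59 A=58 B=57 E=50 H=41 D=22 F=21
Assign: G→slot 1, C→slot 3, A→slot 4, B→slot 2, E skipped, H skipped, D skipped, F skipped.
Slots: [1:G] [2:B] [3:C] [4:A]
Profit = 60 + 57 + 59 + 58 = 234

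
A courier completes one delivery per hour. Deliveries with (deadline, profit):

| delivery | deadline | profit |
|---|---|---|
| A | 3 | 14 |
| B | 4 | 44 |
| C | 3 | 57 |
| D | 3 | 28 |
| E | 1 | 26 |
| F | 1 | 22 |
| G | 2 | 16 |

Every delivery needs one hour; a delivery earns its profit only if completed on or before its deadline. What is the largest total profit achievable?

155

Profit order: C=57 B=44 D=28 E=26 F=22 G=16 A=14
Assign: C→slot 3, B→slot 4, D→slot 2, E→slot 1, F skipped, G skipped, A skipped.
Slots: [1:E] [2:D] [3:C] [4:B]
Profit = 26 + 28 + 57 + 44 = 155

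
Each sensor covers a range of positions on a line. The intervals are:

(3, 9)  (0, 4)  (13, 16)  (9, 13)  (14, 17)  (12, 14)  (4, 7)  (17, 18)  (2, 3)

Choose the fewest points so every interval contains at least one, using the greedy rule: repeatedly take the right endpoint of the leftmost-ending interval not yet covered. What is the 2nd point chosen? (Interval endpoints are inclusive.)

Sorted: [2,3] [0,4] [4,7] [3,9] [9,13] [12,14] [13,16] [14,17] [17,18]
{[2,3],[0,4]} hit by 3; {[4,7],[3,9]} hit by 7; {[9,13],[12,14],[13,16]} hit by 13; {[14,17],[17,18]} hit by 17.
Points: 3, 7, 13, 17 (4 total).

7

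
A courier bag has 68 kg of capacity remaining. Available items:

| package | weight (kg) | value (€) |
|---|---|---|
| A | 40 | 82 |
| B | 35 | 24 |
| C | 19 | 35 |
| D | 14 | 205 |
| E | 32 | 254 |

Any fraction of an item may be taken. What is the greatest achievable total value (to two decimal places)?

504.10

Greedy by value/weight ratio, highest first.
Order: D (205/14=14.64) > E (254/32=7.94) > A (82/40=2.05) > C (35/19=1.84) > B (24/35=0.69)
Fill: take D (14 @ 205) → take E (32 @ 254) → take 22/40 of A → 45.10; 68/68 used.
Total value = 504.10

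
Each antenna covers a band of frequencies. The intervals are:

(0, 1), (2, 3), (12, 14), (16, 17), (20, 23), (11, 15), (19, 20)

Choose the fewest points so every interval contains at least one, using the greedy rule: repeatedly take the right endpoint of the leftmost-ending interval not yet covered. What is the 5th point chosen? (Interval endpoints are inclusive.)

20

Process intervals by earliest right end; each time one isn't hit yet, stab at its right endpoint.
By right end: [0,1]  [2,3]  [12,14]  [11,15]  [16,17]  [19,20]  [20,23]
[0,1] uncovered → point at 1; [2,3] uncovered → point at 3; [12,14] uncovered → point at 14; [16,17] uncovered → point at 17; [19,20] uncovered → point at 20.
Points: 1, 3, 14, 17, 20 (5 total).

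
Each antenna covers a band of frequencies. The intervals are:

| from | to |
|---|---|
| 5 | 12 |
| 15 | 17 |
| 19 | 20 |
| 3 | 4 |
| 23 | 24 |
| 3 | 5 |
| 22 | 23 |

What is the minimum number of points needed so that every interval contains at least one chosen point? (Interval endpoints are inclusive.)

5

Sort by right endpoint; whenever an interval is uncovered, place a point at its right end.
By right end: [3,4]  [3,5]  [5,12]  [15,17]  [19,20]  [22,23]  [23,24]
[3,4] uncovered → point at 4; [5,12] uncovered → point at 12; [15,17] uncovered → point at 17; [19,20] uncovered → point at 20; [22,23] uncovered → point at 23.
Points: 4, 12, 17, 20, 23 (5 total).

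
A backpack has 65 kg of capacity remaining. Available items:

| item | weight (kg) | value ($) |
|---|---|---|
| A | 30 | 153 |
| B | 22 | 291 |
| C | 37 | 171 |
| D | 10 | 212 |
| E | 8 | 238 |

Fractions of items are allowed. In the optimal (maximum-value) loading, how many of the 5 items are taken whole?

Sort by value per unit weight and fill in that order.
Order: E (238/8=29.75) > D (212/10=21.20) > B (291/22=13.23) > A (153/30=5.10) > C (171/37=4.62)
Fill: take E (8 @ 238) → take D (10 @ 212) → take B (22 @ 291) → take 25/30 of A → 127.50; 65/65 used.
3 item(s) taken whole; one partial (take 25/30 of A).

3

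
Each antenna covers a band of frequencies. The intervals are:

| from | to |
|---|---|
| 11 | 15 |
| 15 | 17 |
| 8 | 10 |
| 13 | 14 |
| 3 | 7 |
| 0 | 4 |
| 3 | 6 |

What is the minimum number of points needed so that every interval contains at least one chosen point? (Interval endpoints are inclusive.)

4

Process intervals by earliest right end; each time one isn't hit yet, stab at its right endpoint.
Sorted: [0,4] [3,6] [3,7] [8,10] [13,14] [11,15] [15,17]
{[0,4],[3,6],[3,7]} hit by 4; {[8,10]} hit by 10; {[13,14],[11,15]} hit by 14; {[15,17]} hit by 17.
Points: 4, 10, 14, 17 (4 total).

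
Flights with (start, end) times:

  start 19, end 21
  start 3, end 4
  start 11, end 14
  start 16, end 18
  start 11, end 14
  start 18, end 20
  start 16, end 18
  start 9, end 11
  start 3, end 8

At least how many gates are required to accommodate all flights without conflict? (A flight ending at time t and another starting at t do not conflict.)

Events (time:±→running): 3:+→1 3:+→2 … peak 2.

2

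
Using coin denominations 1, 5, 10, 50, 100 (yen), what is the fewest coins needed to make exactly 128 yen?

7

Use the largest denomination that fits, subtract, and repeat.
128 − 1×100→28 − 2×10→8 − 1×5→3 − 3×1→0
Total coins = 1 + 2 + 1 + 3 = 7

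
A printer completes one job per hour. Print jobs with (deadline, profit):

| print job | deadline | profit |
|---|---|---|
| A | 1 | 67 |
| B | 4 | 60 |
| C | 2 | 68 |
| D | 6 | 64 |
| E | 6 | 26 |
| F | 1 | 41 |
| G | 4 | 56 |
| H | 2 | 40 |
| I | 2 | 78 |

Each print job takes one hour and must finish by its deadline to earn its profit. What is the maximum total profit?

By profit: I(d2,78), C(d2,68), A(d1,67), D(d6,64), B(d4,60), G(d4,56), F(d1,41), H(d2,40), E(d6,26)
I→slot 2; C→slot 1; A skipped; D→slot 6; B→slot 4; G→slot 3; F skipped; H skipped; E→slot 5.
Profit = 68 + 78 + 56 + 60 + 26 + 64 = 352

352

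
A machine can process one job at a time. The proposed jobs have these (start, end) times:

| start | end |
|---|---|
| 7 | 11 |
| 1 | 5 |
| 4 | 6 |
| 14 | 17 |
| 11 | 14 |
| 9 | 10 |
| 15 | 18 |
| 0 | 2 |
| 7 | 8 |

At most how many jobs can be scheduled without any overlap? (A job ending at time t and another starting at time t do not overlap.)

6

Order by finish time; keep every interval that doesn't clash with the previous kept one.
By end time: (0,2), (1,5), (4,6), (7,8), (9,10), (7,11), (11,14), (14,17), (15,18).
Pick (0,2); next start ≥ 2 → (4,6); next start ≥ 6 → (7,8); next start ≥ 8 → (9,10); next start ≥ 10 → (11,14); next start ≥ 14 → (14,17).
Selected 6 jobs.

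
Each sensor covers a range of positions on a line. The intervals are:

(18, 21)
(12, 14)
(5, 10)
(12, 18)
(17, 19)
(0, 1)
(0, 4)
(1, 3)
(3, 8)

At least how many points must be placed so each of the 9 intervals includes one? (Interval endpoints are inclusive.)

4

By right end: [0,1]  [1,3]  [0,4]  [3,8]  [5,10]  [12,14]  [12,18]  [17,19]  [18,21]
[0,1] uncovered → point at 1; [3,8] uncovered → point at 8; [12,14] uncovered → point at 14; [17,19] uncovered → point at 19.
Points: 1, 8, 14, 19 (4 total).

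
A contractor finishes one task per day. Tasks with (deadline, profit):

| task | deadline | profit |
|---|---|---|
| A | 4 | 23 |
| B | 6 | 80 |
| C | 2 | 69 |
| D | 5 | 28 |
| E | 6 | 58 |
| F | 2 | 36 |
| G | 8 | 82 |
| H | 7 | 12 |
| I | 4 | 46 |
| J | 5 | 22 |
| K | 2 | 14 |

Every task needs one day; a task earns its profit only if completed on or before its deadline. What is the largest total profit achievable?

411

Sort by profit descending; place each in the latest free slot ≤ its deadline.
Profit order: G=82 B=80 C=69 E=58 I=46 F=36 D=28 A=23 J=22 K=14 H=12
Assign: G→slot 8, B→slot 6, C→slot 2, E→slot 5, I→slot 4, F→slot 1, D→slot 3, A skipped, J skipped, K skipped, H→slot 7.
Slots: [1:F] [2:C] [3:D] [4:I] [5:E] [6:B] [7:H] [8:G]
Profit = 36 + 69 + 28 + 46 + 58 + 80 + 12 + 82 = 411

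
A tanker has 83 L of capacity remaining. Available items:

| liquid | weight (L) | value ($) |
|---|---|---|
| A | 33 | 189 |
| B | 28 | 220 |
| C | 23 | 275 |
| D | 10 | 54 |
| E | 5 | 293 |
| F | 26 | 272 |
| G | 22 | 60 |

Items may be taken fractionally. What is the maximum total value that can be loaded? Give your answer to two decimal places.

Ratios (sorted): E 58.60, C 11.96, F 10.46, B 7.86, A 5.73, D 5.40, G 2.73
take E (5 @ 293); take C (23 @ 275); take F (26 @ 272); take B (28 @ 220); take 1/33 of A → 5.73. Capacity used 83/83.
Total value = 1065.73

1065.73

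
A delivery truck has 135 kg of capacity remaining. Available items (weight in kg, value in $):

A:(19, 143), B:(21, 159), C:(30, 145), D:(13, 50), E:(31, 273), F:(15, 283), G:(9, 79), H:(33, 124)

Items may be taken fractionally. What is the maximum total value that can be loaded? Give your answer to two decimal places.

1120.46

Sort by value per unit weight and fill in that order.
Order: F (283/15=18.87) > E (273/31=8.81) > G (79/9=8.78) > B (159/21=7.57) > A (143/19=7.53) > C (145/30=4.83) > D (50/13=3.85) > H (124/33=3.76)
Fill: take F (15 @ 283) → take E (31 @ 273) → take G (9 @ 79) → take B (21 @ 159) → take A (19 @ 143) → take C (30 @ 145) → take 10/13 of D → 38.46; 135/135 used.
Total value = 1120.46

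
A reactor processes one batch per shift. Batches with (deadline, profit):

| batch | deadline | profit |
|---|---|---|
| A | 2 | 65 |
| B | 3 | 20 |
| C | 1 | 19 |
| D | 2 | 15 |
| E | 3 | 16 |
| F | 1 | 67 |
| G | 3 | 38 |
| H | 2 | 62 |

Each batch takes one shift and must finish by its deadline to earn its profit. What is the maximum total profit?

Sort by profit descending; place each in the latest free slot ≤ its deadline.
Profit order: F=67 A=65 H=62 G=38 B=20 C=19 E=16 D=15
Assign: F→slot 1, A→slot 2, H skipped, G→slot 3, B skipped, C skipped, E skipped, D skipped.
Slots: [1:F] [2:A] [3:G]
Profit = 67 + 65 + 38 = 170

170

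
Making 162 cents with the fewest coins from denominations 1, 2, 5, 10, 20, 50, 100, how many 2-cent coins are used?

Greedy: take as many of the largest coin as possible, then repeat with the remainder.
162 − 1×100→62 − 1×50→12 − 1×10→2 − 1×2→0
Count of 2: 1

1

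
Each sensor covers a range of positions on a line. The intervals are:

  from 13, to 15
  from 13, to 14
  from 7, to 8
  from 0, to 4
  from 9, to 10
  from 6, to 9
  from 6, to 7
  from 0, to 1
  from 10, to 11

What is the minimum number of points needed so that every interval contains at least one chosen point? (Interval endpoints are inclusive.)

4

Process intervals by earliest right end; each time one isn't hit yet, stab at its right endpoint.
Sorted: [0,1] [0,4] [6,7] [7,8] [6,9] [9,10] [10,11] [13,14] [13,15]
{[0,1],[0,4]} hit by 1; {[6,7],[7,8],[6,9]} hit by 7; {[9,10],[10,11]} hit by 10; {[13,14],[13,15]} hit by 14.
Points: 1, 7, 10, 14 (4 total).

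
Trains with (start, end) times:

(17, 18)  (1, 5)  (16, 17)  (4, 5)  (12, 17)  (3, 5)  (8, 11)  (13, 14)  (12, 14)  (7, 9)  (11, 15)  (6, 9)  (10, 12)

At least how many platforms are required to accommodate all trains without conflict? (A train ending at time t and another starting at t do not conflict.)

Count concurrent intervals with a sweep; the peak is the room count.
starts: [1, 3, 4, 6, 7, 8, 10, 11, 12, 12, 13, 16, 17]
ends:   [5, 5, 5, 9, 9, 11, 12, 14, 14, 15, 17, 17, 18]
s1→1 s3→2 s4→3 e5→2 e5→1 e5→0 s6→1 s7→2 s8→3 e9→2 e9→1 s10→2 e11→1 s11→2 e12→1 s12→2 s12→3 s13→4  — peak 4.

4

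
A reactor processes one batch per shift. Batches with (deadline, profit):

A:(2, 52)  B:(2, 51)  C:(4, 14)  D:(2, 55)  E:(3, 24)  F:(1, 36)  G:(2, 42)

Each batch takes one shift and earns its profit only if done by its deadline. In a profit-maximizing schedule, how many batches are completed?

Sort by profit descending; place each in the latest free slot ≤ its deadline.
By profit: D(d2,55), A(d2,52), B(d2,51), G(d2,42), F(d1,36), E(d3,24), C(d4,14)
D→slot 2; A→slot 1; B skipped; G skipped; F skipped; E→slot 3; C→slot 4.
4 of 7 scheduled.

4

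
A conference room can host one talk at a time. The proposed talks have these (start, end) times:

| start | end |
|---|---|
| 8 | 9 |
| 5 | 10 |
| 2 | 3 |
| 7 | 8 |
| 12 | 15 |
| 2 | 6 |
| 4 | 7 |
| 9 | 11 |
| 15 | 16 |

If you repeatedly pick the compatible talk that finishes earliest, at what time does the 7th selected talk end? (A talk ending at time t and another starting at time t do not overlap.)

16

Sorted by end: (2,3)  (2,6)  (4,7)  (7,8)  (8,9)  (5,10)  (9,11)  (12,15)  (15,16)
take (2,3); take (4,7); take (7,8); take (8,9); skip (5,10); take (9,11); take (12,15); take (15,16).
Selected: (2,3) (4,7) (7,8) (8,9) (9,11) (12,15) (15,16)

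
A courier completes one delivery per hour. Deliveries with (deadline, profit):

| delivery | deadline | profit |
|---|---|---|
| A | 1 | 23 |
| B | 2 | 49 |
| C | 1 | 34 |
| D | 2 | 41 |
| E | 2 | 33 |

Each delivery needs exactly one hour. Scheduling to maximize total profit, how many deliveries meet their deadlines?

Profit order: B=49 D=41 C=34 E=33 A=23
Assign: B→slot 2, D→slot 1, C skipped, E skipped, A skipped.
Slots: [1:D] [2:B]
2 of 5 scheduled.

2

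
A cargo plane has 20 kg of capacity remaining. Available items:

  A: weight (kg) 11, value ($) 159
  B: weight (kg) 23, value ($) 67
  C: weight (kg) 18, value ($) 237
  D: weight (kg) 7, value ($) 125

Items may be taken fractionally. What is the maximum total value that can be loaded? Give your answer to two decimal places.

310.33

Order: D (125/7=17.86) > A (159/11=14.45) > C (237/18=13.17) > B (67/23=2.91)
Fill: take D (7 @ 125) → take A (11 @ 159) → take 2/18 of C → 26.33; 20/20 used.
Total value = 310.33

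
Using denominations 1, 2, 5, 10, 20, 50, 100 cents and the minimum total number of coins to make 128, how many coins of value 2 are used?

1

Use the largest denomination that fits, subtract, and repeat.
128 − 1×100→28 − 1×20→8 − 1×5→3 − 1×2→1 − 1×1→0
Count of 2: 1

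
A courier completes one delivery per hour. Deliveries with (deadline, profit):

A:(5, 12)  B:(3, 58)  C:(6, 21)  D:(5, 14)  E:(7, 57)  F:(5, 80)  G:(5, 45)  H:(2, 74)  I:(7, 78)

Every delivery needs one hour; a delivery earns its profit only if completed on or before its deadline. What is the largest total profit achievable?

By profit: F(d5,80), I(d7,78), H(d2,74), B(d3,58), E(d7,57), G(d5,45), C(d6,21), D(d5,14), A(d5,12)
F→slot 5; I→slot 7; H→slot 2; B→slot 3; E→slot 6; G→slot 4; C→slot 1; D skipped; A skipped.
Profit = 21 + 74 + 58 + 45 + 80 + 57 + 78 = 413

413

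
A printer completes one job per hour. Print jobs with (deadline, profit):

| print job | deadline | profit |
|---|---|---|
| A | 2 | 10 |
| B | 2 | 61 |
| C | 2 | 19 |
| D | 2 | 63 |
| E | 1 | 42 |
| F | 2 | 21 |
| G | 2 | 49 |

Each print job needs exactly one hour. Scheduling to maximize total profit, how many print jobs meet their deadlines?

2

By profit: D(d2,63), B(d2,61), G(d2,49), E(d1,42), F(d2,21), C(d2,19), A(d2,10)
D→slot 2; B→slot 1; G skipped; E skipped; F skipped; C skipped; A skipped.
2 of 7 scheduled.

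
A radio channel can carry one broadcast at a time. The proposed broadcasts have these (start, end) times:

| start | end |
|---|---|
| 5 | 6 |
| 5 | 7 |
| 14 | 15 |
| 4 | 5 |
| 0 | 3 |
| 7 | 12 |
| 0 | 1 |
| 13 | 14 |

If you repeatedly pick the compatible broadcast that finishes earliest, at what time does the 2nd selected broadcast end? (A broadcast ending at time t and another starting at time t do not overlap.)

5

Sorted by end: (0,1)  (0,3)  (4,5)  (5,6)  (5,7)  (7,12)  (13,14)  (14,15)
take (0,1); take (4,5); take (5,6); skip (5,7); take (7,12); take (13,14); take (14,15).
Selected: (0,1) (4,5) (5,6) (7,12) (13,14) (14,15)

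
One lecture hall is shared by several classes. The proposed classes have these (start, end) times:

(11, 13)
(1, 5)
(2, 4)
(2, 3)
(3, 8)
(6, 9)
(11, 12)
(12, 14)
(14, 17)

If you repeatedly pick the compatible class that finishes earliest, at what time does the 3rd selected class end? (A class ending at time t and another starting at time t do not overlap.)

12

Sorted by end: (2,3)  (2,4)  (1,5)  (3,8)  (6,9)  (11,12)  (11,13)  (12,14)  (14,17)
take (2,3); take (3,8); take (11,12); take (12,14); take (14,17).
Selected: (2,3) (3,8) (11,12) (12,14) (14,17)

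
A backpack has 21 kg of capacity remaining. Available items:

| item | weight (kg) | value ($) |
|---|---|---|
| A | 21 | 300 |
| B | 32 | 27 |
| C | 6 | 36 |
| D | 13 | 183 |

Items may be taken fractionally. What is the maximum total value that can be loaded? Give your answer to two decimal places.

Sort by value per unit weight and fill in that order.
Ratios (sorted): A 14.29, D 14.08, C 6.00, B 0.84
take A (21 @ 300). Capacity used 21/21.
Total value = 300.00

300.00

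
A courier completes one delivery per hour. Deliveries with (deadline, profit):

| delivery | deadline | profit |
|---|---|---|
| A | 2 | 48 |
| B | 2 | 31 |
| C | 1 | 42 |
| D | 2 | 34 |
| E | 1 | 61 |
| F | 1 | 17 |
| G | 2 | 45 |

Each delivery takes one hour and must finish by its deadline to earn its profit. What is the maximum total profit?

Take jobs in profit order; each goes to the latest open slot no later than its deadline.
Profit order: E=61 A=48 G=45 C=42 D=34 B=31 F=17
Assign: E→slot 1, A→slot 2, G skipped, C skipped, D skipped, B skipped, F skipped.
Slots: [1:E] [2:A]
Profit = 61 + 48 = 109

109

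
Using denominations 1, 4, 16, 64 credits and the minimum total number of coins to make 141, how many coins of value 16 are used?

0

Use the largest denomination that fits, subtract, and repeat.
141 − 2×64→13 − 3×4→1 − 1×1→0
Count of 16: 0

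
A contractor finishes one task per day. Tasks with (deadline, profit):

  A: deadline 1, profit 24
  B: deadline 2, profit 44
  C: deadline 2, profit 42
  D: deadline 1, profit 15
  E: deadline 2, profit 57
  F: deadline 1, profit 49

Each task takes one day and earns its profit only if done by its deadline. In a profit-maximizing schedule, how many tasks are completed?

Take jobs in profit order; each goes to the latest open slot no later than its deadline.
Profit order: E=57 F=49 B=44 C=42 A=24 D=15
Assign: E→slot 2, F→slot 1, B skipped, C skipped, A skipped, D skipped.
Slots: [1:F] [2:E]
2 of 6 scheduled.

2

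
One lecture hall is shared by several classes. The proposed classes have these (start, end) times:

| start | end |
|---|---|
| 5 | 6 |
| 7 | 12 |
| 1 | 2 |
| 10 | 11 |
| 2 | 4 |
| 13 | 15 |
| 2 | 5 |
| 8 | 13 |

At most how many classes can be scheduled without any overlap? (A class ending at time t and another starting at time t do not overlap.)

Order by finish time; keep every interval that doesn't clash with the previous kept one.
Sorted by end: (1,2)  (2,4)  (2,5)  (5,6)  (10,11)  (7,12)  (8,13)  (13,15)
take (1,2); take (2,4); take (5,6); take (10,11); take (13,15).
Selected 5 classes.

5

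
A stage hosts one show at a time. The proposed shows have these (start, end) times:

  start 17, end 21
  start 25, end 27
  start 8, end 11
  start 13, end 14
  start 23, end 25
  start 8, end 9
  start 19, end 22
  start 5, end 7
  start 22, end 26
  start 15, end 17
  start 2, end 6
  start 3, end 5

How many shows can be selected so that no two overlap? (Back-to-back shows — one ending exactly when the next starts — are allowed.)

Sorted by end: (3,5)  (2,6)  (5,7)  (8,9)  (8,11)  (13,14)  (15,17)  (17,21)  (19,22)  (23,25)  (22,26)  (25,27)
take (3,5); skip (2,6); take (5,7); take (8,9); take (13,14); take (15,17); take (17,21); take (23,25); skip (22,26); take (25,27).
Selected 8 shows.

8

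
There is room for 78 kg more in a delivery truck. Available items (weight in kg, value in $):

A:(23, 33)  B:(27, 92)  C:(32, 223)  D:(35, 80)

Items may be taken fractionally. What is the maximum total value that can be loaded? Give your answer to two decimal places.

358.43

Order: C (223/32=6.97) > B (92/27=3.41) > D (80/35=2.29) > A (33/23=1.43)
Fill: take C (32 @ 223) → take B (27 @ 92) → take 19/35 of D → 43.43; 78/78 used.
Total value = 358.43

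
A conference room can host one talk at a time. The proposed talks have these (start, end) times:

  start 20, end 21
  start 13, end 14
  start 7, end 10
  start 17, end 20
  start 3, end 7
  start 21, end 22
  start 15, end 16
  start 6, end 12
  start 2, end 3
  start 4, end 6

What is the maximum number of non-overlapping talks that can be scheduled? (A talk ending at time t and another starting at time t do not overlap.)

Sort by end time and greedily take each interval whose start is ≥ the last chosen end.
By end time: (2,3), (4,6), (3,7), (7,10), (6,12), (13,14), (15,16), (17,20), (20,21), (21,22).
Pick (2,3); next start ≥ 3 → (4,6); next start ≥ 6 → (7,10); next start ≥ 10 → (13,14); next start ≥ 14 → (15,16); next start ≥ 16 → (17,20); next start ≥ 20 → (20,21); next start ≥ 21 → (21,22).
Selected 8 talks.

8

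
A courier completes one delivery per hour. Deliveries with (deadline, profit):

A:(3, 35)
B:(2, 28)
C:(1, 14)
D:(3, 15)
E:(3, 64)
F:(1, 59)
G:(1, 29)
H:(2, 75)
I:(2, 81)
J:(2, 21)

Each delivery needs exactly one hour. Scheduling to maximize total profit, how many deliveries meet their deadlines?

Take jobs in profit order; each goes to the latest open slot no later than its deadline.
Profit order: I=81 H=75 E=64 F=59 A=35 G=29 B=28 J=21 D=15 C=14
Assign: I→slot 2, H→slot 1, E→slot 3, F skipped, A skipped, G skipped, B skipped, J skipped, D skipped, C skipped.
Slots: [1:H] [2:I] [3:E]
3 of 10 scheduled.

3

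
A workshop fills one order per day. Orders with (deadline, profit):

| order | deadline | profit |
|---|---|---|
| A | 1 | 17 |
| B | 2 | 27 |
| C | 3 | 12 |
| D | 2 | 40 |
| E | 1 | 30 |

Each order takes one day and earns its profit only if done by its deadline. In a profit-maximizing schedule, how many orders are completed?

Profit order: D=40 E=30 B=27 A=17 C=12
Assign: D→slot 2, E→slot 1, B skipped, A skipped, C→slot 3.
Slots: [1:E] [2:D] [3:C]
3 of 5 scheduled.

3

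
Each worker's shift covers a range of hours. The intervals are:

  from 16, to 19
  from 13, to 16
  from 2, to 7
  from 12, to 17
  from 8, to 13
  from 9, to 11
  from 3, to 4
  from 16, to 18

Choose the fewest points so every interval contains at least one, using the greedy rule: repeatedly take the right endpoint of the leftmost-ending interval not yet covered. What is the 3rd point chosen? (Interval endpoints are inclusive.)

Process intervals by earliest right end; each time one isn't hit yet, stab at its right endpoint.
Sorted: [3,4] [2,7] [9,11] [8,13] [13,16] [12,17] [16,18] [16,19]
{[3,4],[2,7]} hit by 4; {[9,11],[8,13]} hit by 11; {[13,16],[12,17],[16,18],[16,19]} hit by 16.
Points: 4, 11, 16 (3 total).

16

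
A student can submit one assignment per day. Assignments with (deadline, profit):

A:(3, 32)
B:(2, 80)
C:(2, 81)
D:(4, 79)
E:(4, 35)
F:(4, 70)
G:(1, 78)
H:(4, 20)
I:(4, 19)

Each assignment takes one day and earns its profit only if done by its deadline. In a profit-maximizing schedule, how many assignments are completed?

By profit: C(d2,81), B(d2,80), D(d4,79), G(d1,78), F(d4,70), E(d4,35), A(d3,32), H(d4,20), I(d4,19)
C→slot 2; B→slot 1; D→slot 4; G skipped; F→slot 3; E skipped; A skipped; H skipped; I skipped.
4 of 9 scheduled.

4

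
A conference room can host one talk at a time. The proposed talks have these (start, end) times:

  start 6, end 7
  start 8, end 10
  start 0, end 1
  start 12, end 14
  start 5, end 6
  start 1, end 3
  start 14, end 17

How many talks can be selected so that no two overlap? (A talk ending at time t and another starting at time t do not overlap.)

Sorted by end: (0,1)  (1,3)  (5,6)  (6,7)  (8,10)  (12,14)  (14,17)
take (0,1); take (1,3); take (5,6); take (6,7); take (8,10); take (12,14); take (14,17).
Selected 7 talks.

7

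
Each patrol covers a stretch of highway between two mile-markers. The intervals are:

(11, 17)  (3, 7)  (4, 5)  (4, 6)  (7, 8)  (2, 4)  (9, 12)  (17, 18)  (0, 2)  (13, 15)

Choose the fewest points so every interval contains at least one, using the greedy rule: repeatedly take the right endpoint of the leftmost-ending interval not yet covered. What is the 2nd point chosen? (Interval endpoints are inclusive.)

By right end: [0,2]  [2,4]  [4,5]  [4,6]  [3,7]  [7,8]  [9,12]  [13,15]  [11,17]  [17,18]
[0,2] uncovered → point at 2; [4,5] uncovered → point at 5; [7,8] uncovered → point at 8; [9,12] uncovered → point at 12; [13,15] uncovered → point at 15; [17,18] uncovered → point at 18.
Points: 2, 5, 8, 12, 15, 18 (6 total).

5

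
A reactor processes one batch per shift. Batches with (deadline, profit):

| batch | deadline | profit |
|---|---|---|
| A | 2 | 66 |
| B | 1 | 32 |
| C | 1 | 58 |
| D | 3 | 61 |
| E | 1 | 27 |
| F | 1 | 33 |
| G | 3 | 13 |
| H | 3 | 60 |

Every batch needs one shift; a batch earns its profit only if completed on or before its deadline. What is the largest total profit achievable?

Sort by profit descending; place each in the latest free slot ≤ its deadline.
Profit order: A=66 D=61 H=60 C=58 F=33 B=32 E=27 G=13
Assign: A→slot 2, D→slot 3, H→slot 1, C skipped, F skipped, B skipped, E skipped, G skipped.
Slots: [1:H] [2:A] [3:D]
Profit = 60 + 66 + 61 = 187

187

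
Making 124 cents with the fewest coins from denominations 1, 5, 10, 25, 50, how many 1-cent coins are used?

4

Use the largest denomination that fits, subtract, and repeat.
124 − 2×50→24 − 2×10→4 − 4×1→0
Count of 1: 4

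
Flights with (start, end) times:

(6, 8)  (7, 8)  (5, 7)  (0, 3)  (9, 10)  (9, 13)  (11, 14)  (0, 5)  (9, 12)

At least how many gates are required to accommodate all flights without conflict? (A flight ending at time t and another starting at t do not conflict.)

starts: [0, 0, 5, 6, 7, 9, 9, 9, 11]
ends:   [3, 5, 7, 8, 8, 10, 12, 13, 14]
s0→1 s0→2 e3→1 e5→0 s5→1 s6→2 e7→1 s7→2 e8→1 e8→0 s9→1 s9→2 s9→3  — peak 3.

3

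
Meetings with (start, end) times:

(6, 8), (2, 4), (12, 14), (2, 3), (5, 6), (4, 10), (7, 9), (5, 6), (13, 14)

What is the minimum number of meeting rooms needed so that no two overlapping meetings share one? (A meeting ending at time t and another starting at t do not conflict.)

The answer is the maximum number of intervals overlapping at any instant.
Events (time:±→running): 2:+→1 2:+→2 3:-→1 4:-→0 4:+→1 5:+→2 5:+→3 … peak 3.

3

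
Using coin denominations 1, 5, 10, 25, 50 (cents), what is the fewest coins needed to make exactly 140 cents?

5

Greedy: take as many of the largest coin as possible, then repeat with the remainder.
140 = 2×50 + 1×25 + 1×10 + 1×5
Total coins = 2 + 1 + 1 + 1 = 5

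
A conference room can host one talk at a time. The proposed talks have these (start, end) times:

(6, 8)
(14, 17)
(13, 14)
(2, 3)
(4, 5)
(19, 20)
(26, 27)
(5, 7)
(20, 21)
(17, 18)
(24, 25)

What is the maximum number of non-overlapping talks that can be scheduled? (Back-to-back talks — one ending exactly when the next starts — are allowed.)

Greedy by earliest finish: after sorting by end time, pick each interval compatible with the last pick.
Sorted by end: (2,3)  (4,5)  (5,7)  (6,8)  (13,14)  (14,17)  (17,18)  (19,20)  (20,21)  (24,25)  (26,27)
take (2,3); take (4,5); take (5,7); skip (6,8); take (13,14); take (14,17); take (17,18); take (19,20); take (20,21); take (24,25); take (26,27).
Selected 10 talks.

10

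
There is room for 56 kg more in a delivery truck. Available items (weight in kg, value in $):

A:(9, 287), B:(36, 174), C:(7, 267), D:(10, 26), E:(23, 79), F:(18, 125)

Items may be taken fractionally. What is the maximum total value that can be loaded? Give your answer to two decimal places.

785.33

Order: C (267/7=38.14) > A (287/9=31.89) > F (125/18=6.94) > B (174/36=4.83) > E (79/23=3.43) > D (26/10=2.60)
Fill: take C (7 @ 267) → take A (9 @ 287) → take F (18 @ 125) → take 22/36 of B → 106.33; 56/56 used.
Total value = 785.33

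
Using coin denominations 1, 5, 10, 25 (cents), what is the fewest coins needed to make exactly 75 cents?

75 = 3×25
Total coins = 3 = 3

3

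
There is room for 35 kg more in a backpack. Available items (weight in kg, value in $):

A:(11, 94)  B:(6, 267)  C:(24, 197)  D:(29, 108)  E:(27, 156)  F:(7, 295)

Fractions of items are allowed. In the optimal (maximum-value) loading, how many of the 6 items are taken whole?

3

Greedy by value/weight ratio, highest first.
Order: B (267/6=44.50) > F (295/7=42.14) > A (94/11=8.55) > C (197/24=8.21) > E (156/27=5.78) > D (108/29=3.72)
Fill: take B (6 @ 267) → take F (7 @ 295) → take A (11 @ 94) → take 11/24 of C → 90.29; 35/35 used.
3 item(s) taken whole; one partial (take 11/24 of C).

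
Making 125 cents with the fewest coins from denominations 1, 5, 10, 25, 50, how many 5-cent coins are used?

Use the largest denomination that fits, subtract, and repeat.
125 − 2×50→25 − 1×25→0
Count of 5: 0

0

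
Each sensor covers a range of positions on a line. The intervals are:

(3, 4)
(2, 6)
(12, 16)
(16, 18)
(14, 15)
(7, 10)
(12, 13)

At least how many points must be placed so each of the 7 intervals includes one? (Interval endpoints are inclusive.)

5

Sort by right endpoint; whenever an interval is uncovered, place a point at its right end.
Sorted: [3,4] [2,6] [7,10] [12,13] [14,15] [12,16] [16,18]
{[3,4],[2,6]} hit by 4; {[7,10]} hit by 10; {[12,13]} hit by 13; {[14,15],[12,16]} hit by 15; {[16,18]} hit by 18.
Points: 4, 10, 13, 15, 18 (5 total).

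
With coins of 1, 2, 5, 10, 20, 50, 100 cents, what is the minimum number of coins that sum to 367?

7

367 − 3×100→67 − 1×50→17 − 1×10→7 − 1×5→2 − 1×2→0
Total coins = 3 + 1 + 1 + 1 + 1 = 7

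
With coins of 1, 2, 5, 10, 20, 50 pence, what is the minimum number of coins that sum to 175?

5

175 = 3×50 + 1×20 + 1×5
Total coins = 3 + 1 + 1 = 5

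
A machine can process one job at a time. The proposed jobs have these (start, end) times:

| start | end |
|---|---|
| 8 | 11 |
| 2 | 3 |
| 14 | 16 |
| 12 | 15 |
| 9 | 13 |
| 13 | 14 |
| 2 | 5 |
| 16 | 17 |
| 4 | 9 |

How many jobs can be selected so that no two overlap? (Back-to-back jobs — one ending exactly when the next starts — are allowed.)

6

Order by finish time; keep every interval that doesn't clash with the previous kept one.
By end time: (2,3), (2,5), (4,9), (8,11), (9,13), (13,14), (12,15), (14,16), (16,17).
Pick (2,3); next start ≥ 3 → (4,9); next start ≥ 9 → (9,13); next start ≥ 13 → (13,14); next start ≥ 14 → (14,16); next start ≥ 16 → (16,17).
Selected 6 jobs.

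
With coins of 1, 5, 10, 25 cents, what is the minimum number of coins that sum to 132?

8

132 = 5×25 + 1×5 + 2×1
Total coins = 5 + 1 + 2 = 8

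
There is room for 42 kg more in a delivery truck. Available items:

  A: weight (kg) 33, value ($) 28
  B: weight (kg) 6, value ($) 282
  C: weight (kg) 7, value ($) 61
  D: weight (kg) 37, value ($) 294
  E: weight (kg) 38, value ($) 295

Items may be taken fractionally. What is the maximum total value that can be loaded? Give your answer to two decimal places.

573.43

Greedy by value/weight ratio, highest first.
Ratios (sorted): B 47.00, C 8.71, D 7.95, E 7.76, A 0.85
take B (6 @ 282); take C (7 @ 61); take 29/37 of D → 230.43. Capacity used 42/42.
Total value = 573.43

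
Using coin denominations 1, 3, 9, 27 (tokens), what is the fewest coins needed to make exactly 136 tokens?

6

Greedy: take as many of the largest coin as possible, then repeat with the remainder.
136 = 5×27 + 1×1
Total coins = 5 + 1 = 6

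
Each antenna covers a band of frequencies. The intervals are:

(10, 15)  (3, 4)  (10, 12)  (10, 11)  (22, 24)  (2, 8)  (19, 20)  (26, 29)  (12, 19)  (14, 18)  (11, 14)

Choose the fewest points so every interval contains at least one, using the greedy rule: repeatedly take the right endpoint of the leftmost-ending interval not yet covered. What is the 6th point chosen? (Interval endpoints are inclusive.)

Sort by right endpoint; whenever an interval is uncovered, place a point at its right end.
By right end: [3,4]  [2,8]  [10,11]  [10,12]  [11,14]  [10,15]  [14,18]  [12,19]  [19,20]  [22,24]  [26,29]
[3,4] uncovered → point at 4; [10,11] uncovered → point at 11; [14,18] uncovered → point at 18; [19,20] uncovered → point at 20; [22,24] uncovered → point at 24; [26,29] uncovered → point at 29.
Points: 4, 11, 18, 20, 24, 29 (6 total).

29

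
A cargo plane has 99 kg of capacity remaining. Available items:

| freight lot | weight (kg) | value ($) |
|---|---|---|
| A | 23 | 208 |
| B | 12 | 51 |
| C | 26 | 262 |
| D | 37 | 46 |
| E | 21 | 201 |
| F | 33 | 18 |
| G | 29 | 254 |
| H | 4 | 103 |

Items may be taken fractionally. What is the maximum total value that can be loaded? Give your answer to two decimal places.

Order: H (103/4=25.75) > C (262/26=10.08) > E (201/21=9.57) > A (208/23=9.04) > G (254/29=8.76) > B (51/12=4.25) > D (46/37=1.24) > F (18/33=0.55)
Fill: take H (4 @ 103) → take C (26 @ 262) → take E (21 @ 201) → take A (23 @ 208) → take 25/29 of G → 218.97; 99/99 used.
Total value = 992.97

992.97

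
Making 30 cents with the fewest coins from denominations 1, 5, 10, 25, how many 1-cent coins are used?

Greedy: take as many of the largest coin as possible, then repeat with the remainder.
30 = 1×25 + 1×5
Count of 1: 0

0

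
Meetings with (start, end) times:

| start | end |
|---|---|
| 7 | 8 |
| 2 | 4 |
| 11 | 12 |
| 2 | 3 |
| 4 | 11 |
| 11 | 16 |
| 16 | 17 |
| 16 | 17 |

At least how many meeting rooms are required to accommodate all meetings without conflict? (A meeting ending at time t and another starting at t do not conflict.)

2

The answer is the maximum number of intervals overlapping at any instant.
Events (time:±→running): 2:+→1 2:+→2 … peak 2.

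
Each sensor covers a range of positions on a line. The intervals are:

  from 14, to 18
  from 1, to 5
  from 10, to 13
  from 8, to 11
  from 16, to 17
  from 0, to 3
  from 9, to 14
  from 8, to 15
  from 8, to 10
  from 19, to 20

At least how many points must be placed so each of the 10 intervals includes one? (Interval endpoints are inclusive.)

Process intervals by earliest right end; each time one isn't hit yet, stab at its right endpoint.
By right end: [0,3]  [1,5]  [8,10]  [8,11]  [10,13]  [9,14]  [8,15]  [16,17]  [14,18]  [19,20]
[0,3] uncovered → point at 3; [8,10] uncovered → point at 10; [16,17] uncovered → point at 17; [19,20] uncovered → point at 20.
Points: 3, 10, 17, 20 (4 total).

4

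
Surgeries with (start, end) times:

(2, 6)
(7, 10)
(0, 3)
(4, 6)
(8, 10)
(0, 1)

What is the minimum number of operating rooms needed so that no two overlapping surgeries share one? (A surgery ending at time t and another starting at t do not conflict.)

Events (time:±→running): 0:+→1 0:+→2 … peak 2.

2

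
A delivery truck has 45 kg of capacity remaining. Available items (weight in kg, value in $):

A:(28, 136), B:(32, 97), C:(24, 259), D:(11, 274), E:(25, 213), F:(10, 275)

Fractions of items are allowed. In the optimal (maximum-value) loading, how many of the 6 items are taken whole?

Greedy by value/weight ratio, highest first.
Ratios (sorted): F 27.50, D 24.91, C 10.79, E 8.52, A 4.86, B 3.03
take F (10 @ 275); take D (11 @ 274); take C (24 @ 259). Capacity used 45/45.
3 item(s) taken whole.

3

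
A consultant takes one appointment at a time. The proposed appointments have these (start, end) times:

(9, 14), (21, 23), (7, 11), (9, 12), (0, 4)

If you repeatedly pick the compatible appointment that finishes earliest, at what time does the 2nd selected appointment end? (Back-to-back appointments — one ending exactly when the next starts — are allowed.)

Sorted by end: (0,4)  (7,11)  (9,12)  (9,14)  (21,23)
take (0,4); take (7,11); take (21,23).
Selected: (0,4) (7,11) (21,23)

11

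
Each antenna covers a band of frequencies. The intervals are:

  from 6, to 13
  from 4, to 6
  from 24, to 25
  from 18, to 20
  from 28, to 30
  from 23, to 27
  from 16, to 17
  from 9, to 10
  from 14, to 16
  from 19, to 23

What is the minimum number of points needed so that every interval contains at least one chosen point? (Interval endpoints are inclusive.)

Process intervals by earliest right end; each time one isn't hit yet, stab at its right endpoint.
Sorted: [4,6] [9,10] [6,13] [14,16] [16,17] [18,20] [19,23] [24,25] [23,27] [28,30]
{[4,6]} hit by 6; {[9,10],[6,13]} hit by 10; {[14,16],[16,17]} hit by 16; {[18,20],[19,23]} hit by 20; {[24,25],[23,27]} hit by 25; {[28,30]} hit by 30.
Points: 6, 10, 16, 20, 25, 30 (6 total).

6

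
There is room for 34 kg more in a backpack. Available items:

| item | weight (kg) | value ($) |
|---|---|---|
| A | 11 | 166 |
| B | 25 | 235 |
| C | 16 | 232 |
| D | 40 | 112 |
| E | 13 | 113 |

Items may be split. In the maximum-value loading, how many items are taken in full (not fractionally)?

2

Sort by value per unit weight and fill in that order.
Ratios (sorted): A 15.09, C 14.50, B 9.40, E 8.69, D 2.80
take A (11 @ 166); take C (16 @ 232); take 7/25 of B → 65.80. Capacity used 34/34.
2 item(s) taken whole; one partial (take 7/25 of B).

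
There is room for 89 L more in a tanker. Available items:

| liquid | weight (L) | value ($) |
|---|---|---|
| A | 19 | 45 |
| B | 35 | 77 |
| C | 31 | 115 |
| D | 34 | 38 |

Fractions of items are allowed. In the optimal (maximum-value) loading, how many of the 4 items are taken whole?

Sort by value per unit weight and fill in that order.
Ratios (sorted): C 3.71, A 2.37, B 2.20, D 1.12
take C (31 @ 115); take A (19 @ 45); take B (35 @ 77); take 4/34 of D → 4.47. Capacity used 89/89.
3 item(s) taken whole; one partial (take 4/34 of D).

3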